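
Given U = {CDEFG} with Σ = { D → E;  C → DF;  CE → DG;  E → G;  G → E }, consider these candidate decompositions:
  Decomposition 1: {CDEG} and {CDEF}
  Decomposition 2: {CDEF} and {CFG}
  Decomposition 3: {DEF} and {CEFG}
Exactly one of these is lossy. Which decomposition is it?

Decomposition 3

Decomposition 1: common = {CDE}, closure = {CDEFG} → lossless.
Decomposition 2: common = {CF}, closure = {CDEFG} → lossless.
Decomposition 3: common = {EF}, closure = {EFG} → lossy.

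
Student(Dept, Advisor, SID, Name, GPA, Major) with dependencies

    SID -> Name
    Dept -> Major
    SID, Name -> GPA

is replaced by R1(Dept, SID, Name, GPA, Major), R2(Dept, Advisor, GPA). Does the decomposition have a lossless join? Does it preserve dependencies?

lossy but dependency-preserving

Lossless test: (Dept, GPA)⁺ = {Dept, GPA, Major}, which is a superkey of neither fragment — lossy.
Dependency preservation: every FD's attributes lie within a single fragment, so each can be enforced locally — preserved.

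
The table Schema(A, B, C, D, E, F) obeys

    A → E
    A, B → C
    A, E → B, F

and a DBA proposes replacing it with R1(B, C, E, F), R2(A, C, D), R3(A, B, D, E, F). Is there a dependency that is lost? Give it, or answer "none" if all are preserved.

A → E lies within R3.
A, B → C: restricted closure across fragments reaches C.
A, E → B, F lies within R3.
Every dependency is enforceable on the fragments, so the decomposition is dependency-preserving.

none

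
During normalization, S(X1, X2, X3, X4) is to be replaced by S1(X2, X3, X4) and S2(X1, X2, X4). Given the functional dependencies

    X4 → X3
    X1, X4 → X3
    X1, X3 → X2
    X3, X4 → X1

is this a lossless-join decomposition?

Common attributes: S1 ∩ S2 = {X2, X4}.
Closure of {X2, X4}: X4 → X3 applies, adding X3; X3, X4 → X1 applies, adding X1. So (X2, X4)⁺ = {X1, X2, X3, X4}.
This closure contains every attribute of S1, so S1 ∩ S2 → S1. The join is lossless.

Yes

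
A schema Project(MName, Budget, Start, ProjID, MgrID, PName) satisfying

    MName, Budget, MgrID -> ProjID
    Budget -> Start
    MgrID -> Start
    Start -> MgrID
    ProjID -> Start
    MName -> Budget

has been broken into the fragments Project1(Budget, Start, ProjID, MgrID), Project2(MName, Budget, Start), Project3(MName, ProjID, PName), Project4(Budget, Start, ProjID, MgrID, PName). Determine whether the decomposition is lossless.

Chase test. Columns are MName, Budget, Start, ProjID, MgrID, PName; row i has aⱼ where attribute j ∈ Projecti, else bᵢⱼ.
Initial tableau (one row per fragment):
  row 1: b11 a2 a3 a4 a5 b16
  row 2: a1 a2 a3 b24 b25 b26
  row 3: a1 b32 b33 a4 b35 a6
  row 4: b41 a2 a3 a4 a5 a6
Rows 1 and 2 agree on Start; apply Start→MgrID and equate their MgrID entries.
Rows 1 and 3 agree on ProjID; apply ProjID→Start and equate their Start entries.
Rows 2 and 3 agree on MName; apply MName→Budget and equate their Budget entries.
Rows 1 and 3 agree on Start; apply Start→MgrID and equate their MgrID entries.
Rows 2 and 3 agree on MName, Budget, MgrID; apply MName, Budget, MgrID→ProjID and equate their ProjID entries.
Row 3 is now all distinguished symbols — the join is lossless.

Yes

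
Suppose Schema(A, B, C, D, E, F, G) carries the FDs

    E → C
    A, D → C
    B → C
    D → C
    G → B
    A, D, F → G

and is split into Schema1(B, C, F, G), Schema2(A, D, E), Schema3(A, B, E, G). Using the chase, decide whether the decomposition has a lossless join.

Chase test. Columns are A, B, C, D, E, F, G; row i has aⱼ where attribute j ∈ Schemai, else bᵢⱼ.
Initial tableau (one row per fragment):
  row 1: b11 a2 a3 b14 b15 a6 a7
  row 2: a1 b22 b23 a4 a5 b26 b27
  row 3: a1 a2 b33 b34 a5 b36 a7
Rows 2 and 3 agree on E; apply E→C and equate their C entries.
Rows 1 and 3 agree on B; apply B→C and equate their C entries.
No row becomes fully distinguished — the join is lossy.

No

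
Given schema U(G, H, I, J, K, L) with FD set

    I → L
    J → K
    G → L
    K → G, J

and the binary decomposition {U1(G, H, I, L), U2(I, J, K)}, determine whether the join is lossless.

No

Common attributes: U1 ∩ U2 = {I}.
Closure of {I}: I → L applies, adding L. So (I)⁺ = {I, L}.
The closure contains neither all of U1 = {G, H, I, L} nor all of U2 = {I, J, K}, so the common attributes are not a superkey of either fragment. The join is lossy.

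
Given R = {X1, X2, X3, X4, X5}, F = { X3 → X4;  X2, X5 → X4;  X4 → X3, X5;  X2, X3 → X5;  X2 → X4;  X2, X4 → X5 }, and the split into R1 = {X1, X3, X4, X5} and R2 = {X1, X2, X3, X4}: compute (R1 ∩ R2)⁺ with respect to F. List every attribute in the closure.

R1 ∩ R2 = {X1, X3, X4}.
X4 → X3, X5 applies, adding X5
Closure: {X1, X3, X4, X5}.

X1, X3, X4, X5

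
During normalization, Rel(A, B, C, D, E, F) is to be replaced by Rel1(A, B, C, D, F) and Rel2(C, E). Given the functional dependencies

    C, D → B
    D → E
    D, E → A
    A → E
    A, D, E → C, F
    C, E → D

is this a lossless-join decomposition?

Common attributes: Rel1 ∩ Rel2 = {C}.
No dependency enlarges {C}, so (C)⁺ = {C}.
The closure contains neither all of Rel1 = {A, B, C, D, F} nor all of Rel2 = {C, E}, so the common attributes are not a superkey of either fragment. The join is lossy.

No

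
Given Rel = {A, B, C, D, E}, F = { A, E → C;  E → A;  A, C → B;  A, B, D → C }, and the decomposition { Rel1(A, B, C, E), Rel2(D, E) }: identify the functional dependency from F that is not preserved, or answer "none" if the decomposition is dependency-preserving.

Check A, B, D → C: no single fragment contains all of {A, B, C, D}, and the restricted closure of {A, B, D} across the fragments never reaches {C}.
A, E → C is preserved.
E → A is preserved.
A, C → B is preserved.

A, B, D → C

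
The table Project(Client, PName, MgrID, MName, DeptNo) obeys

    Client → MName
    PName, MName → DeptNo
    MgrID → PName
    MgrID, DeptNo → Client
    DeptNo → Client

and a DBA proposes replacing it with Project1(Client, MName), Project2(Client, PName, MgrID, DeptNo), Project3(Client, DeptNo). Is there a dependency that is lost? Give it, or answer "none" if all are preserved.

Check PName, MName → DeptNo: no single fragment contains all of {PName, MName, DeptNo}, and the restricted closure of {PName, MName} across the fragments never reaches {DeptNo}.
Client → MName is preserved.
MgrID → PName is preserved.
MgrID, DeptNo → Client is preserved.
DeptNo → Client is preserved.

PName, MName → DeptNo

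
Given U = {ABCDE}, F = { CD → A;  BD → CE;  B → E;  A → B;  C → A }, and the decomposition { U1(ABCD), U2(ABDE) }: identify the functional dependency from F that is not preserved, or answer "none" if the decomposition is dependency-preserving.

none

CD → A lies within U1.
BD → CE: restricted closure across fragments reaches CE.
B → E lies within U2.
A → B lies within U1.
C → A lies within U1.
Every dependency is enforceable on the fragments, so the decomposition is dependency-preserving.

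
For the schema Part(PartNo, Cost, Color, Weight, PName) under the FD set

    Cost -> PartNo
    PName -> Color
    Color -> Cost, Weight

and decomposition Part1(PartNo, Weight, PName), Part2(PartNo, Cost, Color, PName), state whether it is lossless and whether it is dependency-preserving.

Lossless test: (PartNo, PName)⁺ = {PartNo, Cost, Color, Weight, PName}, which contains all of one fragment — lossless.
Dependency preservation: the restricted closure of {Color} across the fragments never reaches {Cost, Weight}, so Color → Cost, Weight cannot be enforced without a join — not preserved.

lossless but not dependency-preserving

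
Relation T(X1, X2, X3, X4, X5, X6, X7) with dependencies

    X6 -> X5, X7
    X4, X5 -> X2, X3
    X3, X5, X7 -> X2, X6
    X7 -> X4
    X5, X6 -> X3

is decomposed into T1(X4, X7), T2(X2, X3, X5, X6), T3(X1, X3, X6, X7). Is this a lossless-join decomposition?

Yes

Chase test. Columns are X1, X2, X3, X4, X5, X6, X7; row i has aⱼ where attribute j ∈ Ti, else bᵢⱼ.
Initial tableau (one row per fragment):
  row 1: b11 b12 b13 a4 b15 b16 a7
  row 2: b21 a2 a3 b24 a5 a6 b27
  row 3: a1 b32 a3 b34 b35 a6 a7
Rows 2 and 3 agree on X6; apply X6→X5, X7 and equate their X5, X7 entries.
Rows 2 and 3 agree on X3, X5, X7; apply X3, X5, X7→X2, X6 and equate their X2, X6 entries.
Rows 1 and 2 agree on X7; apply X7→X4 and equate their X4 entries.
Rows 1 and 3 agree on X7; apply X7→X4 and equate their X4 entries.
Row 3 is now all distinguished symbols — the join is lossless.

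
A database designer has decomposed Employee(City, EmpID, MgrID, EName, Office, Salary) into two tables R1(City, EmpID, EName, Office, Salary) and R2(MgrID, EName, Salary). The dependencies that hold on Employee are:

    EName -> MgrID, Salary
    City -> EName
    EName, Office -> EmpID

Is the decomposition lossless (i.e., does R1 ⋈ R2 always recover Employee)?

Common attributes: R1 ∩ R2 = {EName, Salary}.
Closure of {EName, Salary}: EName → MgrID, Salary applies, adding MgrID. So (EName, Salary)⁺ = {MgrID, EName, Salary}.
This closure contains every attribute of R2, so R1 ∩ R2 → R2. The join is lossless.

Yes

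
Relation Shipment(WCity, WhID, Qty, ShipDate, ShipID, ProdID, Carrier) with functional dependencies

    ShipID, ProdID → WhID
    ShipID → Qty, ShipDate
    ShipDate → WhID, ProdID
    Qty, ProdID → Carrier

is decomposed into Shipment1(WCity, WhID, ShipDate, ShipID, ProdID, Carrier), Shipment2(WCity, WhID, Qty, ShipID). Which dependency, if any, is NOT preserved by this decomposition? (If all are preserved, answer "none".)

Check Qty, ProdID → Carrier: no single fragment contains all of {Qty, ProdID, Carrier}, and the restricted closure of {Qty, ProdID} across the fragments never reaches {Carrier}.
ShipID, ProdID → WhID is preserved.
ShipID → Qty, ShipDate is preserved.
ShipDate → WhID, ProdID is preserved.

Qty, ProdID → Carrier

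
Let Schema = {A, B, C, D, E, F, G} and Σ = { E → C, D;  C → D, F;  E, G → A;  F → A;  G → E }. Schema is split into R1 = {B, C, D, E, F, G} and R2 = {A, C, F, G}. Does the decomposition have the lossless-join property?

Common attributes: R1 ∩ R2 = {C, F, G}.
Closure of {C, F, G}: C → D, F applies, adding D; F → A applies, adding A; G → E applies, adding E. So (C, F, G)⁺ = {A, C, D, E, F, G}.
This closure contains every attribute of R2, so R1 ∩ R2 → R2. The join is lossless.

Yes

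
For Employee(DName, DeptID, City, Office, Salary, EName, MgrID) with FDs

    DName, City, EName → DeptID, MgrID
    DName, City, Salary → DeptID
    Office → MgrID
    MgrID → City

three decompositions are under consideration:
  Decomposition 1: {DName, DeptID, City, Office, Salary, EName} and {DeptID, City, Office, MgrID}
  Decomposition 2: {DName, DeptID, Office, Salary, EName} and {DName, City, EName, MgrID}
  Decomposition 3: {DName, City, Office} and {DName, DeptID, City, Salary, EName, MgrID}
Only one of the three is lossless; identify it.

Decomposition 1: common = {DeptID, City, Office}, closure = {DeptID, City, Office, MgrID} → lossless.
Decomposition 2: common = {DName, EName}, closure = {DName, EName} → lossy.
Decomposition 3: common = {DName, City}, closure = {DName, City} → lossy.

Decomposition 1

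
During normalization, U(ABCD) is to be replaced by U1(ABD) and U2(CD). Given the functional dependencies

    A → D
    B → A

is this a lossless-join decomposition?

Common attributes: U1 ∩ U2 = {D}.
No dependency enlarges {D}, so (D)⁺ = {D}.
The closure contains neither all of U1 = {ABD} nor all of U2 = {CD}, so the common attributes are not a superkey of either fragment. The join is lossy.

No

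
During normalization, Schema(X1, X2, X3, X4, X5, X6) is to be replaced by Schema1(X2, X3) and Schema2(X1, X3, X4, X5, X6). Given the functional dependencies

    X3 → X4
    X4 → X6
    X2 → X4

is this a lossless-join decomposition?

No

Common attributes: Schema1 ∩ Schema2 = {X3}.
Closure of {X3}: X3 → X4 applies, adding X4; X4 → X6 applies, adding X6. So (X3)⁺ = {X3, X4, X6}.
The closure contains neither all of Schema1 = {X2, X3} nor all of Schema2 = {X1, X3, X4, X5, X6}, so the common attributes are not a superkey of either fragment. The join is lossy.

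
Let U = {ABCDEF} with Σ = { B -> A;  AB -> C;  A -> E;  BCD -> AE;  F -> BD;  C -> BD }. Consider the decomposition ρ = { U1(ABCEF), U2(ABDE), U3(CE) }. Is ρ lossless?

Yes

Chase test. Columns are ABCDEF; row i has aⱼ where attribute j ∈ Ui, else bᵢⱼ.
Initial tableau (one row per fragment):
  row 1: a1 a2 a3 b14 a5 a6
  row 2: a1 a2 b23 a4 a5 b26
  row 3: b31 b32 a3 b34 a5 b36
Rows 1 and 2 agree on AB; apply AB→C and equate their C entries.
Rows 1 and 2 agree on C; apply C→BD and equate their BD entries.
Rows 1 and 3 agree on C; apply C→BD and equate their BD entries.
Rows 1 and 3 agree on B; apply B→A and equate their A entries.
Row 1 is now all distinguished symbols — the join is lossless.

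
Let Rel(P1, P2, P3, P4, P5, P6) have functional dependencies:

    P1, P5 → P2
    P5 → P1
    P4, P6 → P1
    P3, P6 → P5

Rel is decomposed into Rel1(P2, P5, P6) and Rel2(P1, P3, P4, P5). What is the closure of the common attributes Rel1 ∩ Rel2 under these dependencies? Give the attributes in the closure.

P1, P2, P5

Rel1 ∩ Rel2 = {P5}.
P5 → P1 applies, adding P1
P1, P5 → P2 applies, adding P2
Closure: {P1, P2, P5}.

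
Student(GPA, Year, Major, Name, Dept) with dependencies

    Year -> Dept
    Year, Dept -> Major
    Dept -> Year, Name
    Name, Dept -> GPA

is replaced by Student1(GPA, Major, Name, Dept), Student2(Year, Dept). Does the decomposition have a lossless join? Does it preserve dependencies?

Lossless test: (Dept)⁺ = {GPA, Year, Major, Name, Dept}, which contains all of one fragment — lossless.
Dependency preservation: Year, Dept → Major; Dept → Year, Name are not contained in any single fragment, but the restricted closure of each left-hand side across the fragments still reaches the right-hand side; the remaining FDs each lie inside some fragment. All dependencies are preserved.

lossless and dependency-preserving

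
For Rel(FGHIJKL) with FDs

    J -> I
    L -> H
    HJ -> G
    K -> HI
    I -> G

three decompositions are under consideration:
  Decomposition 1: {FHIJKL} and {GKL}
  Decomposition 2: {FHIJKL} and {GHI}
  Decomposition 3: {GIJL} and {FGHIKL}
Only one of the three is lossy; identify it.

Decomposition 1: common = {KL}, closure = {GHIKL} → lossless.
Decomposition 2: common = {HI}, closure = {GHI} → lossless.
Decomposition 3: common = {GIL}, closure = {GHIL} → lossy.

Decomposition 3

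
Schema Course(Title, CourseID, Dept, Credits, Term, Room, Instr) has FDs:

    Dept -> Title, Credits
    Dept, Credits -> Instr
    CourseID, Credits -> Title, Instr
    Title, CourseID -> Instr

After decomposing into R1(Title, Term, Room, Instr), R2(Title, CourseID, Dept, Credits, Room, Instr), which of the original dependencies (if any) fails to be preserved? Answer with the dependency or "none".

Dept → Title, Credits lies within R2.
Dept, Credits → Instr lies within R2.
CourseID, Credits → Title, Instr lies within R2.
Title, CourseID → Instr lies within R2.
Every dependency is enforceable on the fragments, so the decomposition is dependency-preserving.

none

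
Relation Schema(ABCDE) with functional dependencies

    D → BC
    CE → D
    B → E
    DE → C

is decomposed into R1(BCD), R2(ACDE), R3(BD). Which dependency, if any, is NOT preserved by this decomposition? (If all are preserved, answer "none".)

Check B → E: no single fragment contains all of {BE}, and the restricted closure of {B} across the fragments never reaches {E}.
D → BC is preserved.
CE → D is preserved.
DE → C is preserved.

B → E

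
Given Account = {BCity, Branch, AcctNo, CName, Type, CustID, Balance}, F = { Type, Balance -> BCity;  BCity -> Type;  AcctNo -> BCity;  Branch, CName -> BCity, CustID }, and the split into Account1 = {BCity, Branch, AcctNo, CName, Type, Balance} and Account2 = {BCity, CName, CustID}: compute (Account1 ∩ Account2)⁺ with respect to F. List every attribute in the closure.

BCity, CName, Type

Account1 ∩ Account2 = {BCity, CName}.
BCity → Type applies, adding Type
Closure: {BCity, CName, Type}.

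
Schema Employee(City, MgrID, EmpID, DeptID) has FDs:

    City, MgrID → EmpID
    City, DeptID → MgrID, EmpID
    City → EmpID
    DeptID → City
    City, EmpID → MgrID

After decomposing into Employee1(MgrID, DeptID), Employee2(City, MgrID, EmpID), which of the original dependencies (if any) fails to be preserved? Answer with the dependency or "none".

DeptID → City

Check DeptID → City: no single fragment contains all of {City, DeptID}, and the restricted closure of {DeptID} across the fragments never reaches {City}.
City, MgrID → EmpID is preserved.
City, DeptID → MgrID, EmpID is preserved.
City → EmpID is preserved.
City, EmpID → MgrID is preserved.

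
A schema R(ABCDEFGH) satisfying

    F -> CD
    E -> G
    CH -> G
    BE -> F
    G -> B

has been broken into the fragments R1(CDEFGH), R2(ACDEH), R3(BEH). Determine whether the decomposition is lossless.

Chase test. Columns are ABCDEFGH; row i has aⱼ where attribute j ∈ Ri, else bᵢⱼ.
Initial tableau (one row per fragment):
  row 1: b11 b12 a3 a4 a5 a6 a7 a8
  row 2: a1 b22 a3 a4 a5 b26 b27 a8
  row 3: b31 a2 b33 b34 a5 b36 b37 a8
Rows 1 and 2 agree on E; apply E→G and equate their G entries.
Rows 1 and 3 agree on E; apply E→G and equate their G entries.
Rows 1 and 2 agree on G; apply G→B and equate their B entries.
Rows 1 and 3 agree on G; apply G→B and equate their B entries.
Rows 1 and 2 agree on BE; apply BE→F and equate their F entries.
Rows 1 and 3 agree on BE; apply BE→F and equate their F entries.
Rows 1 and 3 agree on F; apply F→CD and equate their CD entries.
Row 2 is now all distinguished symbols — the join is lossless.

Yes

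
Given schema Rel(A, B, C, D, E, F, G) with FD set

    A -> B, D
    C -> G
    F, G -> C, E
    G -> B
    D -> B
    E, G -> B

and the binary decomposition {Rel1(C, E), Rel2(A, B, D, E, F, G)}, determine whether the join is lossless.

No

Common attributes: Rel1 ∩ Rel2 = {E}.
No dependency enlarges {E}, so (E)⁺ = {E}.
The closure contains neither all of Rel1 = {C, E} nor all of Rel2 = {A, B, D, E, F, G}, so the common attributes are not a superkey of either fragment. The join is lossy.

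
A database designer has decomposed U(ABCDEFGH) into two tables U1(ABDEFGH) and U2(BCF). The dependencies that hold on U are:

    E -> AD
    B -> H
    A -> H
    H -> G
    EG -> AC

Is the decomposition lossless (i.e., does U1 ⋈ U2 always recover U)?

Common attributes: U1 ∩ U2 = {BF}.
Closure of {BF}: B → H applies, adding H; H → G applies, adding G. So (BF)⁺ = {BFGH}.
The closure contains neither all of U1 = {ABDEFGH} nor all of U2 = {BCF}, so the common attributes are not a superkey of either fragment. The join is lossy.

No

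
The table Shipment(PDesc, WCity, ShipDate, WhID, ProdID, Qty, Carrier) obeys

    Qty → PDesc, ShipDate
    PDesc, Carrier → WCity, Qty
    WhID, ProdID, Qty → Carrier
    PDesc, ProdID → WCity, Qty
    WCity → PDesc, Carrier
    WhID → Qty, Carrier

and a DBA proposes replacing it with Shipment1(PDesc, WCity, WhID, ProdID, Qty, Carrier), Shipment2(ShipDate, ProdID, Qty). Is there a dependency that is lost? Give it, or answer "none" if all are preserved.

none

Qty → PDesc, ShipDate: restricted closure across fragments reaches PDesc, ShipDate.
PDesc, Carrier → WCity, Qty lies within Shipment1.
WhID, ProdID, Qty → Carrier lies within Shipment1.
PDesc, ProdID → WCity, Qty lies within Shipment1.
WCity → PDesc, Carrier lies within Shipment1.
WhID → Qty, Carrier lies within Shipment1.
Every dependency is enforceable on the fragments, so the decomposition is dependency-preserving.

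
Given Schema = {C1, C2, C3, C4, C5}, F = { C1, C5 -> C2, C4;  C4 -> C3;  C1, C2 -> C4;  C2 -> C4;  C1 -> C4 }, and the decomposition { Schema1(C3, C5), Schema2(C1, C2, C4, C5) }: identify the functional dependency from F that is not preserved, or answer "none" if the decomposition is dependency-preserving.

Check C4 → C3: no single fragment contains all of {C3, C4}, and the restricted closure of {C4} across the fragments never reaches {C3}.
C1, C5 → C2, C4 is preserved.
C1, C2 → C4 is preserved.
C2 → C4 is preserved.
C1 → C4 is preserved.

C4 -> C3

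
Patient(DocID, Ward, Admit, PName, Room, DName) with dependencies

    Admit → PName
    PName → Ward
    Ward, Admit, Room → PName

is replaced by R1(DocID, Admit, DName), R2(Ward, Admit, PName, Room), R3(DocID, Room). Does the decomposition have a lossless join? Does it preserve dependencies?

lossy but dependency-preserving

Lossless test (chase): Rows 1 and 2 agree on Admit; apply Admit→PName and equate their PName entries. Rows 1 and 2 agree on PName; apply PName→Ward and equate their Ward entries. No row becomes fully distinguished — the join is lossy.
Dependency preservation: every FD's attributes lie within a single fragment, so each can be enforced locally — preserved.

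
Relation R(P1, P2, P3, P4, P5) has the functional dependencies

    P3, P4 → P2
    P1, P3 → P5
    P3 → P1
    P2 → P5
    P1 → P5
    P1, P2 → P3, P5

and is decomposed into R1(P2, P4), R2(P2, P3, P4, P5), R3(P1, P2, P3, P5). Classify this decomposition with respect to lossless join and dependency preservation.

Lossless test (chase): Rows 2 and 3 agree on P3; apply P3→P1 and equate their P1 entries. Rows 1 and 2 agree on P2; apply P2→P5 and equate their P5 entries. Row 2 is now all distinguished symbols — the join is lossless.
Dependency preservation: every FD's attributes lie within a single fragment, so each can be enforced locally — preserved.

lossless and dependency-preserving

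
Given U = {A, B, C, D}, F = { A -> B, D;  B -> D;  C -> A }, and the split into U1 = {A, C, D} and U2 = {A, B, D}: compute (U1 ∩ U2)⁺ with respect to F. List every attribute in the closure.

U1 ∩ U2 = {A, D}.
A → B, D applies, adding B
Closure: {A, B, D}.

A, B, D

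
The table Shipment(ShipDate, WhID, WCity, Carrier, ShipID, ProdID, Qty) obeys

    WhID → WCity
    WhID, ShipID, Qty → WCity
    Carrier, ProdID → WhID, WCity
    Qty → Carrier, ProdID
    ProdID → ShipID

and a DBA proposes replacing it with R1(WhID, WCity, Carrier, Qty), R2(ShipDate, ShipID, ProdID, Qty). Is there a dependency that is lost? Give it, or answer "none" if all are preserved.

Carrier, ProdID → WhID, WCity

Check Carrier, ProdID → WhID, WCity: no single fragment contains all of {WhID, WCity, Carrier, ProdID}, and the restricted closure of {Carrier, ProdID} across the fragments never reaches {WhID, WCity}.
WhID → WCity is preserved.
WhID, ShipID, Qty → WCity is preserved.
Qty → Carrier, ProdID is preserved.
ProdID → ShipID is preserved.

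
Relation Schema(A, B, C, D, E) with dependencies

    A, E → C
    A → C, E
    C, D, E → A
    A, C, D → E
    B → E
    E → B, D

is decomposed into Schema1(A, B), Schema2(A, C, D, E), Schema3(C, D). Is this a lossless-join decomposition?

Chase test. Columns are A, B, C, D, E; row i has aⱼ where attribute j ∈ Schemai, else bᵢⱼ.
Initial tableau (one row per fragment):
  row 1: a1 a2 b13 b14 b15
  row 2: a1 b22 a3 a4 a5
  row 3: b31 b32 a3 a4 b35
Rows 1 and 2 agree on A; apply A→C, E and equate their C, E entries.
Rows 1 and 2 agree on E; apply E→B, D and equate their B, D entries.
Row 1 is now all distinguished symbols — the join is lossless.

Yes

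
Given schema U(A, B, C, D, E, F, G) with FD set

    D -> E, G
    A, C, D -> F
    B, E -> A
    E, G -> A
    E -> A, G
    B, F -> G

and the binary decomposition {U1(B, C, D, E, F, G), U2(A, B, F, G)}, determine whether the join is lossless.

Common attributes: U1 ∩ U2 = {B, F, G}.
No dependency enlarges {B, F, G}, so (B, F, G)⁺ = {B, F, G}.
The closure contains neither all of U1 = {B, C, D, E, F, G} nor all of U2 = {A, B, F, G}, so the common attributes are not a superkey of either fragment. The join is lossy.

No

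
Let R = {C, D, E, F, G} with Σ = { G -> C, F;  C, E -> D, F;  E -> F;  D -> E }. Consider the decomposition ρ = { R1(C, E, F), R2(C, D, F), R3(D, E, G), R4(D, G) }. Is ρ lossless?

No

Chase test. Columns are C, D, E, F, G; row i has aⱼ where attribute j ∈ Ri, else bᵢⱼ.
Initial tableau (one row per fragment):
  row 1: a1 b12 a3 a4 b15
  row 2: a1 a2 b23 a4 b25
  row 3: b31 a2 a3 b34 a5
  row 4: b41 a2 b43 b44 a5
Rows 3 and 4 agree on G; apply G→C, F and equate their C, F entries.
Rows 1 and 3 agree on E; apply E→F and equate their F entries.
Rows 2 and 3 agree on D; apply D→E and equate their E entries.
Rows 2 and 4 agree on D; apply D→E and equate their E entries.
Rows 1 and 2 agree on C, E; apply C, E→D, F and equate their D, F entries.
No row becomes fully distinguished — the join is lossy.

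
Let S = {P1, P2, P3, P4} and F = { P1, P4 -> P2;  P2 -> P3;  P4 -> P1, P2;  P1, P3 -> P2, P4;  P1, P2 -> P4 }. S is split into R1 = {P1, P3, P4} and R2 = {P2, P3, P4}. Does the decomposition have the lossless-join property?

Yes

Common attributes: R1 ∩ R2 = {P3, P4}.
Closure of {P3, P4}: P4 → P1, P2 applies, adding P1, P2. So (P3, P4)⁺ = {P1, P2, P3, P4}.
This closure contains every attribute of R1, so R1 ∩ R2 → R1. The join is lossless.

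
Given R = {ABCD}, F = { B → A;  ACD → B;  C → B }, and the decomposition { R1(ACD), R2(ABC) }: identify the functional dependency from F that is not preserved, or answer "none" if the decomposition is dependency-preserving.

none

B → A lies within R2.
ACD → B: restricted closure across fragments reaches B.
C → B lies within R2.
Every dependency is enforceable on the fragments, so the decomposition is dependency-preserving.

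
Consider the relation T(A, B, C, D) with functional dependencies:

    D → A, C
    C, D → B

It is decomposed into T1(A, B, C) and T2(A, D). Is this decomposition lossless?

Common attributes: T1 ∩ T2 = {A}.
No dependency enlarges {A}, so (A)⁺ = {A}.
The closure contains neither all of T1 = {A, B, C} nor all of T2 = {A, D}, so the common attributes are not a superkey of either fragment. The join is lossy.

No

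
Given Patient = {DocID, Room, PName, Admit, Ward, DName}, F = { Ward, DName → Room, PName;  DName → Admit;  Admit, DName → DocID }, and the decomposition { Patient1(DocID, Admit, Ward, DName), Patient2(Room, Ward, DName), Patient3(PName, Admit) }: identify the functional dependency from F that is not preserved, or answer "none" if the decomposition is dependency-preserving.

Ward, DName → Room, PName

Check Ward, DName → Room, PName: no single fragment contains all of {Room, PName, Ward, DName}, and the restricted closure of {Ward, DName} across the fragments never reaches {Room, PName}.
DName → Admit is preserved.
Admit, DName → DocID is preserved.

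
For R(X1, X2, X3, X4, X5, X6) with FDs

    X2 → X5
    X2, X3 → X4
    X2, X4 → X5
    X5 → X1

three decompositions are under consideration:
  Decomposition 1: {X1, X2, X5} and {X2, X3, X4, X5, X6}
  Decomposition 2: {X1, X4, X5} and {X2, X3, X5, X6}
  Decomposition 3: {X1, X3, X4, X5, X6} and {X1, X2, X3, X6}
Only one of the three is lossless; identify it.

Decomposition 1

Decomposition 1: common = {X2, X5}, closure = {X1, X2, X5} → lossless.
Decomposition 2: common = {X5}, closure = {X1, X5} → lossy.
Decomposition 3: common = {X1, X3, X6}, closure = {X1, X3, X6} → lossy.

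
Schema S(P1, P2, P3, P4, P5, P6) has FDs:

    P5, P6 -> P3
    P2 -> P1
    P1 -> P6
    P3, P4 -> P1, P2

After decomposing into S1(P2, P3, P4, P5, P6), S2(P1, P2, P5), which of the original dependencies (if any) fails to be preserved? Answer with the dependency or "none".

P1 -> P6

Check P1 → P6: no single fragment contains all of {P1, P6}, and the restricted closure of {P1} across the fragments never reaches {P6}.
P5, P6 → P3 is preserved.
P2 → P1 is preserved.
P3, P4 → P1, P2 is preserved.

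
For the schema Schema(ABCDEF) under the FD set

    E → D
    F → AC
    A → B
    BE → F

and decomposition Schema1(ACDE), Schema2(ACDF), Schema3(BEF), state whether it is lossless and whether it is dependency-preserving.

lossless but not dependency-preserving

Lossless test (chase): Rows 1 and 3 agree on E; apply E→D and equate their D entries. Rows 2 and 3 agree on F; apply F→AC and equate their AC entries. Rows 1 and 2 agree on A; apply A→B and equate their B entries. Rows 1 and 3 agree on A; apply A→B and equate their B entries. Rows 1 and 3 agree on BE; apply BE→F and equate their F entries. Row 1 is now all distinguished symbols — the join is lossless.
Dependency preservation: the restricted closure of {A} across the fragments never reaches {B}, so A → B cannot be enforced without a join — not preserved.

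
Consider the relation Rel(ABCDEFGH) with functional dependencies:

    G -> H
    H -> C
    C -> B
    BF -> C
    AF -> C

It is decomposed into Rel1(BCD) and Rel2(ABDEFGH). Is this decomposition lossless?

No

Common attributes: Rel1 ∩ Rel2 = {BD}.
No dependency enlarges {BD}, so (BD)⁺ = {BD}.
The closure contains neither all of Rel1 = {BCD} nor all of Rel2 = {ABDEFGH}, so the common attributes are not a superkey of either fragment. The join is lossy.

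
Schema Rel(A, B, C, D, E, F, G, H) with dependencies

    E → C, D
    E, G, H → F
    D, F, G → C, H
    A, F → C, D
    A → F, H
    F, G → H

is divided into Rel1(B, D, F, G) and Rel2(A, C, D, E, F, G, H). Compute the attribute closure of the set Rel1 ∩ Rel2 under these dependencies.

Rel1 ∩ Rel2 = {D, F, G}.
D, F, G → C, H applies, adding C, H
Closure: {C, D, F, G, H}.

C, D, F, G, H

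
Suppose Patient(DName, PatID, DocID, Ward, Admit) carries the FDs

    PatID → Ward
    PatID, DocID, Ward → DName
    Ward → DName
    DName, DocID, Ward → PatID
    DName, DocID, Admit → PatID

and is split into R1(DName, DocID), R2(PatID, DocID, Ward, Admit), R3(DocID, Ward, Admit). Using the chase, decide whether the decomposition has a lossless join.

Chase test. Columns are DName, PatID, DocID, Ward, Admit; row i has aⱼ where attribute j ∈ Ri, else bᵢⱼ.
Initial tableau (one row per fragment):
  row 1: a1 b12 a3 b14 b15
  row 2: b21 a2 a3 a4 a5
  row 3: b31 b32 a3 a4 a5
Rows 2 and 3 agree on Ward; apply Ward→DName and equate their DName entries.
Rows 2 and 3 agree on DName, DocID, Ward; apply DName, DocID, Ward→PatID and equate their PatID entries.
No row becomes fully distinguished — the join is lossy.

No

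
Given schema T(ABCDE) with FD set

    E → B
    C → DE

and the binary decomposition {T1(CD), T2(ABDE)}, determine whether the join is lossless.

No

Common attributes: T1 ∩ T2 = {D}.
No dependency enlarges {D}, so (D)⁺ = {D}.
The closure contains neither all of T1 = {CD} nor all of T2 = {ABDE}, so the common attributes are not a superkey of either fragment. The join is lossy.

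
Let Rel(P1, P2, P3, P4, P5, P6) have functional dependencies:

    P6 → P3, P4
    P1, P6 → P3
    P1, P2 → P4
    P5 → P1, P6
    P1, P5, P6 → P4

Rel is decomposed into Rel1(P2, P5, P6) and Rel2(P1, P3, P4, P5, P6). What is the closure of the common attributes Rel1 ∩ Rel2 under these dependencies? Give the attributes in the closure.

P1, P3, P4, P5, P6

Rel1 ∩ Rel2 = {P5, P6}.
P6 → P3, P4 applies, adding P3, P4
P5 → P1, P6 applies, adding P1
Closure: {P1, P3, P4, P5, P6}.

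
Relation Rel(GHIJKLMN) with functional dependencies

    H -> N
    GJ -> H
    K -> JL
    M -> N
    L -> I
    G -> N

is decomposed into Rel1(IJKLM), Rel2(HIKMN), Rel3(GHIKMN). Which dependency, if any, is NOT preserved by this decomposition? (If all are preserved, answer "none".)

GJ -> H

Check GJ → H: no single fragment contains all of {GHJ}, and the restricted closure of {GJ} across the fragments never reaches {H}.
H → N is preserved.
K → JL is preserved.
M → N is preserved.
L → I is preserved.
G → N is preserved.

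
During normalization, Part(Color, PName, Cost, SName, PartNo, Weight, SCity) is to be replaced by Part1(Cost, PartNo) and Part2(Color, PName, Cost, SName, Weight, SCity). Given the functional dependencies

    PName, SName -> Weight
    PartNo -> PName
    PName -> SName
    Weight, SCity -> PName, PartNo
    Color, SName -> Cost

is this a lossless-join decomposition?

Common attributes: Part1 ∩ Part2 = {Cost}.
No dependency enlarges {Cost}, so (Cost)⁺ = {Cost}.
The closure contains neither all of Part1 = {Cost, PartNo} nor all of Part2 = {Color, PName, Cost, SName, Weight, SCity}, so the common attributes are not a superkey of either fragment. The join is lossy.

No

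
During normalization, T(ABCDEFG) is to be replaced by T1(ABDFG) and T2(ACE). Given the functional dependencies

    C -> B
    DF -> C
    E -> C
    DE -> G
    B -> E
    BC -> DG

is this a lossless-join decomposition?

Common attributes: T1 ∩ T2 = {A}.
No dependency enlarges {A}, so (A)⁺ = {A}.
The closure contains neither all of T1 = {ABDFG} nor all of T2 = {ACE}, so the common attributes are not a superkey of either fragment. The join is lossy.

No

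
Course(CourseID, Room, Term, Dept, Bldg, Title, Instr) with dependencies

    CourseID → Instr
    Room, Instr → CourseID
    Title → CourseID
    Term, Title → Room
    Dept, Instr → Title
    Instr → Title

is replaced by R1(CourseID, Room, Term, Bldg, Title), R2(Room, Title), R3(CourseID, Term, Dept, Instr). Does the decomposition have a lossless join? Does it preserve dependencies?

Lossless test (chase): Rows 1 and 3 agree on CourseID; apply CourseID→Instr and equate their Instr entries. Rows 1 and 2 agree on Title; apply Title→CourseID and equate their CourseID entries. Rows 1 and 3 agree on Instr; apply Instr→Title and equate their Title entries. Rows 1 and 2 agree on CourseID; apply CourseID→Instr and equate their Instr entries. Rows 1 and 3 agree on Term, Title; apply Term, Title→Room and equate their Room entries. No row becomes fully distinguished — the join is lossy.
Dependency preservation: Room, Instr → CourseID; Dept, Instr → Title; Instr → Title are not contained in any single fragment, but the restricted closure of each left-hand side across the fragments still reaches the right-hand side; the remaining FDs each lie inside some fragment. All dependencies are preserved.

lossy but dependency-preserving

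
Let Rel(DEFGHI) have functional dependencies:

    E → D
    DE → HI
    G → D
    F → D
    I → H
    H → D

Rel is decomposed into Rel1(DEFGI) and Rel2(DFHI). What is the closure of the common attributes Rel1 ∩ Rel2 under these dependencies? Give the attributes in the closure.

Rel1 ∩ Rel2 = {DFI}.
I → H applies, adding H
Closure: {DFHI}.

DFHI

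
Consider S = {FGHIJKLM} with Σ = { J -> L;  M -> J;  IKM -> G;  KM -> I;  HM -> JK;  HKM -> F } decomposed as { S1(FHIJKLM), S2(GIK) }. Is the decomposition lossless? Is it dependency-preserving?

lossy and not dependency-preserving

Lossless test: (IK)⁺ = {IK}, which is a superkey of neither fragment — lossy.
Dependency preservation: the restricted closure of {IKM} across the fragments never reaches {G}, so IKM → G cannot be enforced without a join — not preserved.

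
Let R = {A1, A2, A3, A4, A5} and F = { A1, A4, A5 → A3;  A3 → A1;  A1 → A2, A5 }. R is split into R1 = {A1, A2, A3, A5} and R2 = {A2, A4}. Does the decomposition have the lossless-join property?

Common attributes: R1 ∩ R2 = {A2}.
No dependency enlarges {A2}, so (A2)⁺ = {A2}.
The closure contains neither all of R1 = {A1, A2, A3, A5} nor all of R2 = {A2, A4}, so the common attributes are not a superkey of either fragment. The join is lossy.

No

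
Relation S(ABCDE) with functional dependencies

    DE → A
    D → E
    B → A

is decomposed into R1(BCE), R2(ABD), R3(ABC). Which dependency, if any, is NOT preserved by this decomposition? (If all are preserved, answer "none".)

D → E

Check D → E: no single fragment contains all of {DE}, and the restricted closure of {D} across the fragments never reaches {E}.
DE → A is preserved.
B → A is preserved.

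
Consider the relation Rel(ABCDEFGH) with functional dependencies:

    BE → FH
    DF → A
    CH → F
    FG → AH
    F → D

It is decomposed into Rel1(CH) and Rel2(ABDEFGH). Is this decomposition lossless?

No

Common attributes: Rel1 ∩ Rel2 = {H}.
No dependency enlarges {H}, so (H)⁺ = {H}.
The closure contains neither all of Rel1 = {CH} nor all of Rel2 = {ABDEFGH}, so the common attributes are not a superkey of either fragment. The join is lossy.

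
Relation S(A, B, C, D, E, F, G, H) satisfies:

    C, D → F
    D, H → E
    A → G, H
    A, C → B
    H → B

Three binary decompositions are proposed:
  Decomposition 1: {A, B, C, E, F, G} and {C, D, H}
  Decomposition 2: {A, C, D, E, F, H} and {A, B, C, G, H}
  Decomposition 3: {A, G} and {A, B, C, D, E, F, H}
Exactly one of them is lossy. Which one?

Decomposition 1: common = {C}, closure = {C} → lossy.
Decomposition 2: common = {A, C, H}, closure = {A, B, C, G, H} → lossless.
Decomposition 3: common = {A}, closure = {A, B, G, H} → lossless.

Decomposition 1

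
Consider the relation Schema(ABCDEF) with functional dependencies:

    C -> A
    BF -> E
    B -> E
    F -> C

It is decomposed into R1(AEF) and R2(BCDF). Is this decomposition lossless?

No

Common attributes: R1 ∩ R2 = {F}.
Closure of {F}: F → C applies, adding C; C → A applies, adding A. So (F)⁺ = {ACF}.
The closure contains neither all of R1 = {AEF} nor all of R2 = {BCDF}, so the common attributes are not a superkey of either fragment. The join is lossy.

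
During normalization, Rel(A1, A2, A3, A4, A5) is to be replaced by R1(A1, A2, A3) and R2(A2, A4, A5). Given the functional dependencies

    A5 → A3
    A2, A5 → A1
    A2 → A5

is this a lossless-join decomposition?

Common attributes: R1 ∩ R2 = {A2}.
Closure of {A2}: A2 → A5 applies, adding A5; A5 → A3 applies, adding A3; A2, A5 → A1 applies, adding A1. So (A2)⁺ = {A1, A2, A3, A5}.
This closure contains every attribute of R1, so R1 ∩ R2 → R1. The join is lossless.

Yes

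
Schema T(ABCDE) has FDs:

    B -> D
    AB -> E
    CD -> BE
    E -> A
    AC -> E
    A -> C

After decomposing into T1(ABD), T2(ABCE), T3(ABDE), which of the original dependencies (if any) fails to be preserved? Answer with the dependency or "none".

CD -> BE

Check CD → BE: no single fragment contains all of {BCDE}, and the restricted closure of {CD} across the fragments never reaches {BE}.
B → D is preserved.
AB → E is preserved.
E → A is preserved.
AC → E is preserved.
A → C is preserved.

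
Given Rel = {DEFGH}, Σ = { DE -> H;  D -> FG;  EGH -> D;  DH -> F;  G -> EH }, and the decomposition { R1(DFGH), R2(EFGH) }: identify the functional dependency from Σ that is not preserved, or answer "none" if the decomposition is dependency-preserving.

DE → H: restricted closure across fragments reaches H.
D → FG lies within R1.
EGH → D: restricted closure across fragments reaches D.
DH → F lies within R1.
G → EH lies within R2.
Every dependency is enforceable on the fragments, so the decomposition is dependency-preserving.

none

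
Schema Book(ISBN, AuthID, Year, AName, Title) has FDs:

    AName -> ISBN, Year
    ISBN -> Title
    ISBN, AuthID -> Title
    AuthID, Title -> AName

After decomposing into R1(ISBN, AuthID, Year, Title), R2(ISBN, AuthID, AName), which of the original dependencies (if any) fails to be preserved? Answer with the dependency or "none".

AName -> ISBN, Year

Check AName → ISBN, Year: no single fragment contains all of {ISBN, Year, AName}, and the restricted closure of {AName} across the fragments never reaches {ISBN, Year}.
ISBN → Title is preserved.
ISBN, AuthID → Title is preserved.
AuthID, Title → AName is preserved.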